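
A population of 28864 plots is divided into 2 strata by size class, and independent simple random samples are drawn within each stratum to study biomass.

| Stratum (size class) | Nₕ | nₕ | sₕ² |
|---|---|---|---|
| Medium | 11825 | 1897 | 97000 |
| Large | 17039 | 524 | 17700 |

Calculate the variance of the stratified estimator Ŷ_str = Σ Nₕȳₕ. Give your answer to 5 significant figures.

1.5508 × 10^10

Var(Ŷ_str) = Σₕ Nₕ²(1 − fₕ)sₕ²/nₕ.
Medium: 11825²·(1 − 1897/11825)·97000/1897 = 6.0029859 × 10^9.
Large: 17039²·(1 − 524/17039)·17700/524 = 9.5052744 × 10^9.
Sum = 1.550826 × 10^10.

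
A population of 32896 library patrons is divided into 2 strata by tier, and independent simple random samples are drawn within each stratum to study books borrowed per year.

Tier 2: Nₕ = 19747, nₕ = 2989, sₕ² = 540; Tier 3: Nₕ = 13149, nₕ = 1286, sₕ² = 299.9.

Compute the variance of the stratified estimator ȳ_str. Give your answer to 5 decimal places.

0.08886

Var(ȳ_str) = Σₕ Wₕ²(1 − fₕ)sₕ²/nₕ with Wₕ = Nₕ/N, N = 32896.
Tier 2: Wₕ = 0.60028575; term = 0.60028575²·(1 − 0.15136476)·540/2989 = 0.055246526.
Tier 3: Wₕ = 0.39971425; term = 0.39971425²·(1 − 0.09780211)·299.9/1286 = 0.033615267.
Sum = 0.088861793.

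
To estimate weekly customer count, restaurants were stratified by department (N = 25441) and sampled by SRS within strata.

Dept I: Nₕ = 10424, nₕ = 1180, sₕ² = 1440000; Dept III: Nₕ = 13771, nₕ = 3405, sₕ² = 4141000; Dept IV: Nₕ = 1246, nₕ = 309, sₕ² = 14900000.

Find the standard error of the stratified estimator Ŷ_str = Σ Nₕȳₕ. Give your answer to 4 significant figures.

Var(Ŷ_str) = Σₕ Nₕ²(1 − fₕ)sₕ²/nₕ.
Dept I: 10424²·(1 − 1180/10424)·1440000/1180 = 1.175912 × 10^11.
Dept III: 13771²·(1 − 3405/13771)·4141000/3405 = 1.7360603 × 10^11.
Dept IV: 1246²·(1 − 309/1246)·14900000/309 = 5.6297022 × 10^10.
Sum = 3.4749425 × 10^11.
SE = √(3.4749425 × 10^11) = 589500.

589500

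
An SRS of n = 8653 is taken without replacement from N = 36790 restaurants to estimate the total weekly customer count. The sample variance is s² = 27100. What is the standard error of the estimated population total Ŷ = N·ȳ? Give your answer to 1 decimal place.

Var(Ŷ) = N²·Var(ȳ) = N²·(1 − n/N)·s²/n.
f = 8653/36790 = 0.23519978; Var(ȳ) = 0.76480022·27100/8653 = 2.3952486.
Var(Ŷ) = 36790² · 2.3952486 = 3.2419788 × 10^9.
SE(Ŷ) = √(3.2419788 × 10^9) = 56938.4.

56938.4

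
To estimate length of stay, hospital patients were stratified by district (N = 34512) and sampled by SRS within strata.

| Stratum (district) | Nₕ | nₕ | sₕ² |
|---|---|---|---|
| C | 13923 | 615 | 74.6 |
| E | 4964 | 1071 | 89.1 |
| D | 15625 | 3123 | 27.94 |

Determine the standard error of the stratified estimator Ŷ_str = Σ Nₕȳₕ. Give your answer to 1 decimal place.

5082.4

Var(Ŷ_str) = Σₕ Nₕ²(1 − fₕ)sₕ²/nₕ.
C: 13923²·(1 − 615/13923)·74.6/615 = 2.2475498 × 10^7.
E: 4964²·(1 − 1071/4964)·89.1/1071 = 1.6076978 × 10^6.
D: 15625²·(1 − 3123/15625)·27.94/3123 = 1.7476479 × 10^6.
Sum = 2.5830844 × 10^7.
SE = √(2.5830844 × 10^7) = 5082.4.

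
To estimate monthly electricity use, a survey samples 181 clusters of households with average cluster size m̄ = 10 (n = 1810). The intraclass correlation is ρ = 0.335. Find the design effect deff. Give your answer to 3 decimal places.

4.015

deff = 1 + (10 − 1)·0.335 = 1 + 3.015 = 4.015.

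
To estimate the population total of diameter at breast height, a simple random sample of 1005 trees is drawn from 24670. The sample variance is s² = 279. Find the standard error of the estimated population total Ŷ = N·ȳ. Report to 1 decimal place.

12730.8

Var(Ŷ) = N²·Var(ȳ) = N²·(1 − n/N)·s²/n.
f = 1005/24670 = 0.04073774; Var(ȳ) = 0.95926226·279/1005 = 0.26630266.
Var(Ŷ) = 24670² · 0.26630266 = 1.6207417 × 10^8.
SE(Ŷ) = √(1.6207417 × 10^8) = 12730.8.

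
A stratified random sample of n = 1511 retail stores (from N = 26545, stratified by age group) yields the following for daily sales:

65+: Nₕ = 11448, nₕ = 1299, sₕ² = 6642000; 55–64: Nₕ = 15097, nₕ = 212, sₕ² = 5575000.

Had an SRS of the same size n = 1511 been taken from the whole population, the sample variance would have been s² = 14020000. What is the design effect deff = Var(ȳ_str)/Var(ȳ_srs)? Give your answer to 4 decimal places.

1.0548

Var(ȳ_str) = Σ Wₕ²(1−fₕ)sₕ²/nₕ with Wₕ = Nₕ/26545:
  65+: (11448/26545)²·(1−1299/11448)·6642000/1299 = 843.0962
  55–64: (15097/26545)²·(1−212/15097)·5575000/212 = 8386.5443
  → Var(ȳ_str) = 9229.6405.
Var(ȳ_srs) = (1 − 1511/26545)·14020000/1511 = 8750.4637.
deff = 9229.6405 / 8750.4637 = 1.0548.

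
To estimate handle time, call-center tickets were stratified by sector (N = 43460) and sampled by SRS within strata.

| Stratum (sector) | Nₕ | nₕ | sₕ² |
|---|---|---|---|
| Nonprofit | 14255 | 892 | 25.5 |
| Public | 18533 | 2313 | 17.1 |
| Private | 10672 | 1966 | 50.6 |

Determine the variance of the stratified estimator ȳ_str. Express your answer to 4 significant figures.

0.005326

Var(ȳ_str) = Σₕ Wₕ²(1 − fₕ)sₕ²/nₕ with Wₕ = Nₕ/N, N = 43460.
Nonprofit: Wₕ = 0.32800276; term = 0.32800276²·(1 − 0.06257454)·25.5/892 = 0.0028831489.
Public: Wₕ = 0.42643810; term = 0.42643810²·(1 − 0.12480440)·17.1/2313 = 0.0011766237.
Private: Wₕ = 0.24555913; term = 0.24555913²·(1 − 0.18422039)·50.6/1966 = 0.0012660534.
Sum = 0.005325826.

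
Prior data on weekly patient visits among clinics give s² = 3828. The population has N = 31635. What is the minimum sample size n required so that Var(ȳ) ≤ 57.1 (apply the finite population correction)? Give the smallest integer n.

67

Without fpc, n₀ = s²/D = 3828/57.1 = 67.0403.
With fpc, (1 − n/N)·s²/n ≤ D requires n ≥ n₀/(1 + n₀/N) = 67.0403/(1 + 67.0403/31635) = 66.8985.
Rounding up, n = 67.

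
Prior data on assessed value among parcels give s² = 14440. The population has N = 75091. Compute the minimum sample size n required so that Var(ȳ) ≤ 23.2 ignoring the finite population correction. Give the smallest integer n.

623

Without fpc, n₀ = s²/D = 14440/23.2 = 622.4138.
Rounding up, n = 623.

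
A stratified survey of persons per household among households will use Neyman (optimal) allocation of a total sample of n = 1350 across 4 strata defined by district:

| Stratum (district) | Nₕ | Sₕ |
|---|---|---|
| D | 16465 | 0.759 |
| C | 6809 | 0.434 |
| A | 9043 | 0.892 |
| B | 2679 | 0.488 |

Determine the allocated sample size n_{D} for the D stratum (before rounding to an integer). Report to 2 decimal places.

679.57

Neyman allocation: nₕ = n·NₕSₕ / Σⱼ NⱼSⱼ.
Σ NⱼSⱼ = 16465·0.759 + 6809·0.434 + 9043·0.892 + 2679·0.488 = 24825.749.
n_{D} = 1350·16465·0.759 / 24825.749 = 679.57.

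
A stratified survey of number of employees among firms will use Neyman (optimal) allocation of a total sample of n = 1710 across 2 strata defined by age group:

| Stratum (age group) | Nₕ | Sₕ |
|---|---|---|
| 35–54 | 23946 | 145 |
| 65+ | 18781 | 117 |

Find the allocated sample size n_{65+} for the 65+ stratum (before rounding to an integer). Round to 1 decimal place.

Neyman allocation: nₕ = n·NₕSₕ / Σⱼ NⱼSⱼ.
Σ NⱼSⱼ = 23946·145 + 18781·117 = 5.669547 × 10^6.
n_{65+} = 1710·18781·117 / (5.669547 × 10^6) = 662.8.

662.8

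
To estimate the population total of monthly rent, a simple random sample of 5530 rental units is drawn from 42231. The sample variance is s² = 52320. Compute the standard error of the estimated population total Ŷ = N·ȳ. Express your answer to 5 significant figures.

Var(Ŷ) = N²·Var(ȳ) = N²·(1 − n/N)·s²/n.
f = 5530/42231 = 0.13094646; Var(ȳ) = 0.86905354·52320/5530 = 8.2222208.
Var(Ŷ) = 42231² · 8.2222208 = 1.466398 × 10^10.
SE(Ŷ) = √(1.466398 × 10^10) = 121090.

121090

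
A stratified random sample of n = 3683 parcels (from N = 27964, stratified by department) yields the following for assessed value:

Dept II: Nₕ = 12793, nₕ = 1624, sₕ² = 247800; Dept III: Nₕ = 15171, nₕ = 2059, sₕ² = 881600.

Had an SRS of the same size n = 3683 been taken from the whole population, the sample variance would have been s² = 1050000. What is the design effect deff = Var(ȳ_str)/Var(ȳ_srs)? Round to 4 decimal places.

Var(ȳ_str) = Σ Wₕ²(1−fₕ)sₕ²/nₕ with Wₕ = Nₕ/27964:
  Dept II: (12793/27964)²·(1−1624/12793)·247800/1624 = 27.880681
  Dept III: (15171/27964)²·(1−2059/15171)·881600/2059 = 108.91803
  → Var(ȳ_str) = 136.79871.
Var(ȳ_srs) = (1 − 3683/27964)·1050000/3683 = 247.5454.
deff = 136.79871 / 247.5454 = 0.5526.

0.5526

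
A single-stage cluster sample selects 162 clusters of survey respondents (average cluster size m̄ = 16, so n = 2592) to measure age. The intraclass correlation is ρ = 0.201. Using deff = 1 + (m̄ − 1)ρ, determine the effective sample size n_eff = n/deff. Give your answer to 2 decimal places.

deff = 1 + (16 − 1)·0.201 = 1 + 3.015 = 4.015.
n_eff = 2592 / 4.015 = 645.58.

645.58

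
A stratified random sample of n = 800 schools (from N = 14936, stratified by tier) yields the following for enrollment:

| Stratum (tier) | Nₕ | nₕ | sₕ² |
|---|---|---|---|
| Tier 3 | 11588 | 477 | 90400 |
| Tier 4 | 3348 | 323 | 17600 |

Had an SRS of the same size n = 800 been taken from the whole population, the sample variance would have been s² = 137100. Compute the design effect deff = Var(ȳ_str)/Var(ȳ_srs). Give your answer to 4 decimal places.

Var(ȳ_str) = Σ Wₕ²(1−fₕ)sₕ²/nₕ with Wₕ = Nₕ/14936:
  Tier 3: (11588/14936)²·(1−477/11588)·90400/477 = 109.3813
  Tier 4: (3348/14936)²·(1−323/3348)·17600/323 = 2.4737304
  → Var(ȳ_str) = 111.85503.
Var(ȳ_srs) = (1 − 800/14936)·137100/800 = 162.19584.
deff = 111.85503 / 162.19584 = 0.6896.

0.6896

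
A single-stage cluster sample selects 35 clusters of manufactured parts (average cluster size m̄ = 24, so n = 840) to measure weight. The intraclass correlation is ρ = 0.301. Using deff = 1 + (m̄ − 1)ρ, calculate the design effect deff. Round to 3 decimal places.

deff = 1 + (24 − 1)·0.301 = 1 + 6.923 = 7.923.

7.923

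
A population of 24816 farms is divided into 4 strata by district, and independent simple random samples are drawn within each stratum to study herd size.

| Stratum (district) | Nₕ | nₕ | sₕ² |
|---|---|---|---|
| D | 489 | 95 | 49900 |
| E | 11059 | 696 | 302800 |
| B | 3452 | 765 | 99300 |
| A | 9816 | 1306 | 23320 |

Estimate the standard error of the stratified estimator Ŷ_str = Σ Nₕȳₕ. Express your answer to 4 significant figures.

Var(Ŷ_str) = Σₕ Nₕ²(1 − fₕ)sₕ²/nₕ.
D: 489²·(1 − 95/489)·49900/95 = 1.0120035 × 10^8.
E: 11059²·(1 − 696/11059)·302800/696 = 4.9859508 × 10^10.
B: 3452²·(1 − 765/3452)·99300/765 = 1.2039994 × 10^9.
A: 9816²·(1 − 1306/9816)·23320/1306 = 1.4915901 × 10^9.
Sum = 5.2656298 × 10^10.
SE = √(5.2656298 × 10^10) = 229500.

229500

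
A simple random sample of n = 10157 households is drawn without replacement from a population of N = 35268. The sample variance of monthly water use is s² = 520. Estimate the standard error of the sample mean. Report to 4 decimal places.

Under SRS without replacement, Var(ȳ) = (1 − f)·s²/n with f = n/N = 10157/35268 = 0.28799478.
Var(ȳ) = (1 − 0.28799478)·520/10157 = 0.71200522·0.051196219 = 0.036451975.
SE(ȳ) = √(0.036451975) = 0.1909.

0.1909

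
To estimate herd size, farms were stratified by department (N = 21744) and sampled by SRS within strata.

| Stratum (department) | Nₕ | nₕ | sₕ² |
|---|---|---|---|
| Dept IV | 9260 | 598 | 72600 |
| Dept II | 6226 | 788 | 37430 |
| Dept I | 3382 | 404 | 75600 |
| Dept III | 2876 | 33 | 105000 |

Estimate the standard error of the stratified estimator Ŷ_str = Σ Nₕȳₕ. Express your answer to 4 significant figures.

198100

Var(Ŷ_str) = Σₕ Nₕ²(1 − fₕ)sₕ²/nₕ.
Dept IV: 9260²·(1 − 598/9260)·72600/598 = 9.7378841 × 10^9.
Dept II: 6226²·(1 − 788/6226)·37430/788 = 1.6082069 × 10^9.
Dept I: 3382²·(1 − 404/3382)·75600/404 = 1.8846848 × 10^9.
Dept III: 2876²·(1 − 33/2876)·105000/33 = 2.6016035 × 10^10.
Sum = 3.9246811 × 10^10.
SE = √(3.9246811 × 10^10) = 198100.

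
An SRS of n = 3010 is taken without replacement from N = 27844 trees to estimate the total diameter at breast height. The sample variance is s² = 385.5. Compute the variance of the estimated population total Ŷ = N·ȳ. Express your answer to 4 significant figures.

Var(Ŷ) = N²·Var(ȳ) = N²·(1 − n/N)·s²/n.
f = 3010/27844 = 0.10810228; Var(ȳ) = 0.89189772·385.5/3010 = 0.1142281.
Var(Ŷ) = 27844² · 0.1142281 = 8.8559714 × 10^7.

8.856 × 10^7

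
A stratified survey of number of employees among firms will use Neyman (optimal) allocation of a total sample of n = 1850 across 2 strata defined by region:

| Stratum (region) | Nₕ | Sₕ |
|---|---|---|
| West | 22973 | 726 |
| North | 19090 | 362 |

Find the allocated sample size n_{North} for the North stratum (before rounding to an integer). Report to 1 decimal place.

542.0

Neyman allocation: nₕ = n·NₕSₕ / Σⱼ NⱼSⱼ.
Σ NⱼSⱼ = 22973·726 + 19090·362 = 2.3588978 × 10^7.
n_{North} = 1850·19090·362 / (2.3588978 × 10^7) = 542.0.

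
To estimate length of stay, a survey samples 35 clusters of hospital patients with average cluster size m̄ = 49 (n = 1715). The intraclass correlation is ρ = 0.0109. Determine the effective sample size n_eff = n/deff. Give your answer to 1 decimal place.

deff = 1 + (49 − 1)·0.0109 = 1 + 0.5232 = 1.5232.
n_eff = 1715 / 1.5232 = 1125.9.

1125.9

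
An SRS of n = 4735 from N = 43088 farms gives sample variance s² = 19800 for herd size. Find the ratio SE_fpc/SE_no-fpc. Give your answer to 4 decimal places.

0.9435

f = n/N = 4735/43088 = 0.10989139.
SE_no-fpc = √(s²/n) = 2.0449025; SE_fpc = √((1−f)s²/n) = 1.9292749.
Ratio = √(1−f) = 0.94345568.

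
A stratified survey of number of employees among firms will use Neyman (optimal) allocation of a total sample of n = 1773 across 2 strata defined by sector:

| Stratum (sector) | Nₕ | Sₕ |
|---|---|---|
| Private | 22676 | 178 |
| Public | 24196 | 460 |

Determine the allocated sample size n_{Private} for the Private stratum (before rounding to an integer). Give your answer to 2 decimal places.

Neyman allocation: nₕ = n·NₕSₕ / Σⱼ NⱼSⱼ.
Σ NⱼSⱼ = 22676·178 + 24196·460 = 1.5166488 × 10^7.
n_{Private} = 1773·22676·178 / (1.5166488 × 10^7) = 471.86.

471.86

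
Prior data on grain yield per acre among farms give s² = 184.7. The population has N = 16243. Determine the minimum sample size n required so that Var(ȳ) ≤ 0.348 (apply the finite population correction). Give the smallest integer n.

Without fpc, n₀ = s²/D = 184.7/0.348 = 530.7471.
With fpc, (1 − n/N)·s²/n ≤ D requires n ≥ n₀/(1 + n₀/N) = 530.7471/(1 + 530.7471/16243) = 513.9534.
Rounding up, n = 514.

514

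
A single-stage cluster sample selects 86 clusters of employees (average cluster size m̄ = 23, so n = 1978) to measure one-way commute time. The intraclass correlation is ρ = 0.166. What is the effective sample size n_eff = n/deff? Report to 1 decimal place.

425.2

deff = 1 + (23 − 1)·0.166 = 1 + 3.652 = 4.652.
n_eff = 1978 / 4.652 = 425.2.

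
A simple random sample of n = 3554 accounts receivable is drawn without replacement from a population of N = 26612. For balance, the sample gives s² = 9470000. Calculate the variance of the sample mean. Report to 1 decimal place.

2308.7

Under SRS without replacement, Var(ȳ) = (1 − f)·s²/n with f = n/N = 3554/26612 = 0.13354877.
Var(ȳ) = (1 − 0.13354877)·9470000/3554 = 0.86645123·2664.6033 = 2308.7488.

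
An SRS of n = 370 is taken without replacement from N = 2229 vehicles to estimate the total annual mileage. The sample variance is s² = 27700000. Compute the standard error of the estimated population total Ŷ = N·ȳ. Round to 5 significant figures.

556970

Var(Ŷ) = N²·Var(ȳ) = N²·(1 − n/N)·s²/n.
f = 370/2229 = 0.16599372; Var(ȳ) = 0.83400628·27700000/370 = 62437.768.
Var(Ŷ) = 2229² · 62437.768 = 3.1021837 × 10^11.
SE(Ŷ) = √(3.1021837 × 10^11) = 556970.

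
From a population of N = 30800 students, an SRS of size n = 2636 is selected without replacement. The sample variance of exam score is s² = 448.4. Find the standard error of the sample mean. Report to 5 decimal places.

0.39440

Under SRS without replacement, Var(ȳ) = (1 − f)·s²/n with f = n/N = 2636/30800 = 0.08558442.
Var(ȳ) = (1 − 0.08558442)·448.4/2636 = 0.91441558·0.17010622 = 0.15554778.
SE(ȳ) = √(0.15554778) = 0.39440.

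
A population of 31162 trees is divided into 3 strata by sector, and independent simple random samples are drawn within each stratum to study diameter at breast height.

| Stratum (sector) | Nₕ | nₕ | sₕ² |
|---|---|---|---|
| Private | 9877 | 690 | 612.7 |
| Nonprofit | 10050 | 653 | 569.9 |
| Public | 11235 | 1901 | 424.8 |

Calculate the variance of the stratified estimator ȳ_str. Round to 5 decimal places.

Var(ȳ_str) = Σₕ Wₕ²(1 − fₕ)sₕ²/nₕ with Wₕ = Nₕ/N, N = 31162.
Private: Wₕ = 0.31695655; term = 0.31695655²·(1 − 0.06985927)·612.7/690 = 0.082974934.
Nonprofit: Wₕ = 0.32250818; term = 0.32250818²·(1 − 0.06497512)·569.9/653 = 0.084877019.
Public: Wₕ = 0.36053527; term = 0.36053527²·(1 − 0.16920338)·424.8/1901 = 0.024131961.
Sum = 0.19198391.

0.19198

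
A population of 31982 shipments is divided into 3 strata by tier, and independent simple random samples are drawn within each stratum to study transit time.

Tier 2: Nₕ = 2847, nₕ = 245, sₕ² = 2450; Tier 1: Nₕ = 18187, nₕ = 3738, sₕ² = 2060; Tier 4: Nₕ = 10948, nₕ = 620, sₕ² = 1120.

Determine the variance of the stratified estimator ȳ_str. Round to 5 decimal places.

Var(ȳ_str) = Σₕ Wₕ²(1 − fₕ)sₕ²/nₕ with Wₕ = Nₕ/N, N = 31982.
Tier 2: Wₕ = 0.08901882; term = 0.08901882²·(1 − 0.08605550)·2450/245 = 0.072424169.
Tier 1: Wₕ = 0.56866362; term = 0.56866362²·(1 − 0.20553142)·2060/3738 = 0.14158445.
Tier 4: Wₕ = 0.34231755; term = 0.34231755²·(1 − 0.05663135)·1120/620 = 0.1996945.
Sum = 0.41370312.

0.41370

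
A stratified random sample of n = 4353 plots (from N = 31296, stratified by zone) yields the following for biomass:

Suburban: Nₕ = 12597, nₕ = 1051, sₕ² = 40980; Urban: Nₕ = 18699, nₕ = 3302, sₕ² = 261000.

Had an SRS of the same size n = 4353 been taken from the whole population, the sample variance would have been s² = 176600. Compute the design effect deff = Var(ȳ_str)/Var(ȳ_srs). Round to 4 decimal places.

Var(ȳ_str) = Σ Wₕ²(1−fₕ)sₕ²/nₕ with Wₕ = Nₕ/31296:
  Suburban: (12597/31296)²·(1−1051/12597)·40980/1051 = 5.7901559
  Urban: (18699/31296)²·(1−3302/18699)·261000/3302 = 23.234871
  → Var(ȳ_str) = 29.025027.
Var(ȳ_srs) = (1 − 4353/31296)·176600/4353 = 34.926828.
deff = 29.025027 / 34.926828 = 0.8310.

0.8310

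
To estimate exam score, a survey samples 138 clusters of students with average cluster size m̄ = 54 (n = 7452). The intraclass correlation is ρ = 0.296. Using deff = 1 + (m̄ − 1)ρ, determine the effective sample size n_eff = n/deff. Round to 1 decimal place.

446.5

deff = 1 + (54 − 1)·0.296 = 1 + 15.688 = 16.688.
n_eff = 7452 / 16.688 = 446.5.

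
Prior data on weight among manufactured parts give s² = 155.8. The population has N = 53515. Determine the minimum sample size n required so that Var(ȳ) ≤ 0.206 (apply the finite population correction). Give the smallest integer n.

746

Without fpc, n₀ = s²/D = 155.8/0.206 = 756.3107.
With fpc, (1 − n/N)·s²/n ≤ D requires n ≥ n₀/(1 + n₀/N) = 756.3107/(1 + 756.3107/53515) = 745.7710.
Rounding up, n = 746.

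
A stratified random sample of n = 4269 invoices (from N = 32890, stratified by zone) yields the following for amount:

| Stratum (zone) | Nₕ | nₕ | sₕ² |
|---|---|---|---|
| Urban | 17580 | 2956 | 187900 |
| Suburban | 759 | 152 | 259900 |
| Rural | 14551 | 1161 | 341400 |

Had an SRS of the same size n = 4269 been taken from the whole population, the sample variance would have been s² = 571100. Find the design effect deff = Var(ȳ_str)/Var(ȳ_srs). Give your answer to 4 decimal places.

Var(ȳ_str) = Σ Wₕ²(1−fₕ)sₕ²/nₕ with Wₕ = Nₕ/32890:
  Urban: (17580/32890)²·(1−2956/17580)·187900/2956 = 15.10705
  Suburban: (759/32890)²·(1−152/759)·259900/152 = 0.72822471
  Rural: (14551/32890)²·(1−1161/14551)·341400/1161 = 52.963535
  → Var(ȳ_str) = 68.79881.
Var(ȳ_srs) = (1 − 4269/32890)·571100/4269 = 116.41446.
deff = 68.79881 / 116.41446 = 0.5910.

0.5910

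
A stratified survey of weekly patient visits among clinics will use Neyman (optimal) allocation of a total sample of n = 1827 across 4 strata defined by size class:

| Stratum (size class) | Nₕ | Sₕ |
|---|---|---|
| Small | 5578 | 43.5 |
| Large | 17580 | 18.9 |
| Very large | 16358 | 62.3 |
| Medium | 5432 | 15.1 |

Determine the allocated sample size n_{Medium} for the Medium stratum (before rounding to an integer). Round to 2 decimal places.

Neyman allocation: nₕ = n·NₕSₕ / Σⱼ NⱼSⱼ.
Σ NⱼSⱼ = 5578·43.5 + 17580·18.9 + 16358·62.3 + 5432·15.1 = 1.6760316 × 10^6.
n_{Medium} = 1827·5432·15.1 / (1.6760316 × 10^6) = 89.41.

89.41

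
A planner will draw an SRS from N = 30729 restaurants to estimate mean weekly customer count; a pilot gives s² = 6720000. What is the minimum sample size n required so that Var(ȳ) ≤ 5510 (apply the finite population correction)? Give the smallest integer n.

Without fpc, n₀ = s²/D = 6720000/5510 = 1219.6007.
With fpc, (1 − n/N)·s²/n ≤ D requires n ≥ n₀/(1 + n₀/N) = 1219.6007/(1 + 1219.6007/30729) = 1173.0439.
Rounding up, n = 1174.

1174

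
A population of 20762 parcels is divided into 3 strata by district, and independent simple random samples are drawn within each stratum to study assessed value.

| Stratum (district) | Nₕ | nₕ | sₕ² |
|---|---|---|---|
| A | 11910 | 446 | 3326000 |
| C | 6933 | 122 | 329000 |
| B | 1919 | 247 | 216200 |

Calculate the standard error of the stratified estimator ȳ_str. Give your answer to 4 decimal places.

Var(ȳ_str) = Σₕ Wₕ²(1 − fₕ)sₕ²/nₕ with Wₕ = Nₕ/N, N = 20762.
A: Wₕ = 0.57364416; term = 0.57364416²·(1 − 0.03744752)·3326000/446 = 2362.0928.
C: Wₕ = 0.33392737; term = 0.33392737²·(1 − 0.01759700)·329000/122 = 295.41312.
B: Wₕ = 0.09242848; term = 0.09242848²·(1 − 0.12871287)·216200/247 = 6.5152579.
Sum = 2664.0212.
SE = √(2664.0212) = 51.6142.

51.6142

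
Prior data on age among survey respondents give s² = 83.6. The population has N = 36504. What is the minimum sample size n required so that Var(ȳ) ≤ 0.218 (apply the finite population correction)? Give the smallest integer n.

380

Without fpc, n₀ = s²/D = 83.6/0.218 = 383.4862.
With fpc, (1 − n/N)·s²/n ≤ D requires n ≥ n₀/(1 + n₀/N) = 383.4862/(1 + 383.4862/36504) = 379.4994.
Rounding up, n = 380.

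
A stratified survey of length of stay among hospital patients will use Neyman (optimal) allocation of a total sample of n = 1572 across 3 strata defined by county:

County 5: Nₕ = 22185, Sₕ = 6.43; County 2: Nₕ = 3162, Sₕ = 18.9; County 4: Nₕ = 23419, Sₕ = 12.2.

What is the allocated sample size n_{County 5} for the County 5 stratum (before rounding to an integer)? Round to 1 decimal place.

459.4

Neyman allocation: nₕ = n·NₕSₕ / Σⱼ NⱼSⱼ.
Σ NⱼSⱼ = 22185·6.43 + 3162·18.9 + 23419·12.2 = 488123.15.
n_{County 5} = 1572·22185·6.43 / 488123.15 = 459.4.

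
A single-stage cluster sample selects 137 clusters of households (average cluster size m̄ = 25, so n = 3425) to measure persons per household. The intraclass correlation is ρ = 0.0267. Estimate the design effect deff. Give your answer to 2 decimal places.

deff = 1 + (25 − 1)·0.0267 = 1 + 0.6408 = 1.6408.

1.64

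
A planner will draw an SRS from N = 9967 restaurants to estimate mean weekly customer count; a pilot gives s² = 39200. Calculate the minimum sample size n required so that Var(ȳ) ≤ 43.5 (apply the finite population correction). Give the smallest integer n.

827

Without fpc, n₀ = s²/D = 39200/43.5 = 901.1494.
With fpc, (1 − n/N)·s²/n ≤ D requires n ≥ n₀/(1 + n₀/N) = 901.1494/(1 + 901.1494/9967) = 826.4292.
Rounding up, n = 827.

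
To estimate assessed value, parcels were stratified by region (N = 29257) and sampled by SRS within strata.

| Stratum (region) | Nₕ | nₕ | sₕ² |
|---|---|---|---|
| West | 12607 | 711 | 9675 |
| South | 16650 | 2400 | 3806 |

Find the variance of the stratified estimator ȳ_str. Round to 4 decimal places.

Var(ȳ_str) = Σₕ Wₕ²(1 − fₕ)sₕ²/nₕ with Wₕ = Nₕ/N, N = 29257.
West: Wₕ = 0.43090542; term = 0.43090542²·(1 − 0.05639724)·9675/711 = 2.3841551.
South: Wₕ = 0.56909458; term = 0.56909458²·(1 − 0.14414414)·3806/2400 = 0.439569.
Sum = 2.8237241.

2.8237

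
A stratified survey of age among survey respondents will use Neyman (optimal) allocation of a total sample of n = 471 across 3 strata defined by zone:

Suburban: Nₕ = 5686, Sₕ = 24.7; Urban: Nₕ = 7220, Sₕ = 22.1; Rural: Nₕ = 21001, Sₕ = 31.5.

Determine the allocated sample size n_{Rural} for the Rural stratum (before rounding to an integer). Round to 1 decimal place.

324.0

Neyman allocation: nₕ = n·NₕSₕ / Σⱼ NⱼSⱼ.
Σ NⱼSⱼ = 5686·24.7 + 7220·22.1 + 21001·31.5 = 961537.7.
n_{Rural} = 471·21001·31.5 / 961537.7 = 324.0.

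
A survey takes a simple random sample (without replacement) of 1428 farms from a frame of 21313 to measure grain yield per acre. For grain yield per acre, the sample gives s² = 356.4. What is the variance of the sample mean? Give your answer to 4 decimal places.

0.2329

Under SRS without replacement, Var(ȳ) = (1 − f)·s²/n with f = n/N = 1428/21313 = 0.06700136.
Var(ȳ) = (1 − 0.06700136)·356.4/1428 = 0.93299864·0.24957983 = 0.23285764.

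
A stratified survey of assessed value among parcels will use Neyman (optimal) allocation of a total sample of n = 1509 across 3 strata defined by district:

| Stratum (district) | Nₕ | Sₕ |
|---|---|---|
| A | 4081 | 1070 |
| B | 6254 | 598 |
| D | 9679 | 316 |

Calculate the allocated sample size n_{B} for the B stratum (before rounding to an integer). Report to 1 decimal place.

505.5

Neyman allocation: nₕ = n·NₕSₕ / Σⱼ NⱼSⱼ.
Σ NⱼSⱼ = 4081·1070 + 6254·598 + 9679·316 = 1.1165126 × 10^7.
n_{B} = 1509·6254·598 / (1.1165126 × 10^7) = 505.5.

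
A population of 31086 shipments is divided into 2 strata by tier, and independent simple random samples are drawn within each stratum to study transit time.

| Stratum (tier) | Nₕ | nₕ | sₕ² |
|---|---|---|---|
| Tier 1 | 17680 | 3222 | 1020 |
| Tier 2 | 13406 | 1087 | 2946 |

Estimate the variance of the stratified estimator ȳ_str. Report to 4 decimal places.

0.5469

Var(ȳ_str) = Σₕ Wₕ²(1 − fₕ)sₕ²/nₕ with Wₕ = Nₕ/N, N = 31086.
Tier 1: Wₕ = 0.56874477; term = 0.56874477²·(1 − 0.18223982)·1020/3222 = 0.083740477.
Tier 2: Wₕ = 0.43125523; term = 0.43125523²·(1 − 0.08108310)·2946/1087 = 0.46317828.
Sum = 0.54691876.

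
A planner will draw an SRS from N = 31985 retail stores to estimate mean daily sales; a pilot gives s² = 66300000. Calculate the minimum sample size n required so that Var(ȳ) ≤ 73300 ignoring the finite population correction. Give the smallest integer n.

905

Without fpc, n₀ = s²/D = 66300000/73300 = 904.5020.
Rounding up, n = 905.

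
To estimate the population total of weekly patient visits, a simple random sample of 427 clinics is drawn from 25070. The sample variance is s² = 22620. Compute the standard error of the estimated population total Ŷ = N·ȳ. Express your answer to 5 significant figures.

180910

Var(Ŷ) = N²·Var(ȳ) = N²·(1 − n/N)·s²/n.
f = 427/25070 = 0.01703231; Var(ȳ) = 0.98296769·22620/427 = 52.071965.
Var(Ŷ) = 25070² · 52.071965 = 3.2727485 × 10^10.
SE(Ŷ) = √(3.2727485 × 10^10) = 180910.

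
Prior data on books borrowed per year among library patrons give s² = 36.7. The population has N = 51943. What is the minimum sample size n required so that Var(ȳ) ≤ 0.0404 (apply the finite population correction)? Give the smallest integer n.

893

Without fpc, n₀ = s²/D = 36.7/0.0404 = 908.4158.
With fpc, (1 − n/N)·s²/n ≤ D requires n ≥ n₀/(1 + n₀/N) = 908.4158/(1 + 908.4158/51943) = 892.8019.
Rounding up, n = 893.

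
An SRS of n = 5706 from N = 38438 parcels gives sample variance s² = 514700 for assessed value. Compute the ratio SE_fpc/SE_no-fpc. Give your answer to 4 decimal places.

f = n/N = 5706/38438 = 0.14844685.
SE_no-fpc = √(s²/n) = 9.4975415; SE_fpc = √((1−f)s²/n) = 8.7642969.
Ratio = √(1−f) = 0.92279638.

0.9228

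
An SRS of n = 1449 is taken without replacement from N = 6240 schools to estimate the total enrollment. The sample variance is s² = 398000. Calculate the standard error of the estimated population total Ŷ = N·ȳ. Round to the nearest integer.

90618

Var(Ŷ) = N²·Var(ȳ) = N²·(1 − n/N)·s²/n.
f = 1449/6240 = 0.23221154; Var(ȳ) = 0.76778846·398000/1449 = 210.89014.
Var(Ŷ) = 6240² · 210.89014 = 8.2115559 × 10^9.
SE(Ŷ) = √(8.2115559 × 10^9) = 90618.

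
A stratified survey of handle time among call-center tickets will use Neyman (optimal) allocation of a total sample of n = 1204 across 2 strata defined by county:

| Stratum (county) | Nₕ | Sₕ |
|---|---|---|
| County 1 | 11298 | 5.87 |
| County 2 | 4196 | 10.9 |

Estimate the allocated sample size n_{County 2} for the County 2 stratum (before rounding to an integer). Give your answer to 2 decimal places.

491.42

Neyman allocation: nₕ = n·NₕSₕ / Σⱼ NⱼSⱼ.
Σ NⱼSⱼ = 11298·5.87 + 4196·10.9 = 112055.66.
n_{County 2} = 1204·4196·10.9 / 112055.66 = 491.42.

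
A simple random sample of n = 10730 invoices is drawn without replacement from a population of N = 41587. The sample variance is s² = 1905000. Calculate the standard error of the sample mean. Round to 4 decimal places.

11.4775

Under SRS without replacement, Var(ȳ) = (1 − f)·s²/n with f = n/N = 10730/41587 = 0.25801332.
Var(ȳ) = (1 − 0.25801332)·1905000/10730 = 0.74198668·177.53961 = 131.73202.
SE(ȳ) = √(131.73202) = 11.4775.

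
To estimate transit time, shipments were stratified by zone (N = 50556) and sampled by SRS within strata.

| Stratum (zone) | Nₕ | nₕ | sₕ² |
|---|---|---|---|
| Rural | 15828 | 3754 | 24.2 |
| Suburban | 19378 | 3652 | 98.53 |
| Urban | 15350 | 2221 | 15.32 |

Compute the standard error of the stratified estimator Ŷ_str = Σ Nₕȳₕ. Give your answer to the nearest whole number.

3293

Var(Ŷ_str) = Σₕ Nₕ²(1 − fₕ)sₕ²/nₕ.
Rural: 15828²·(1 − 3754/15828)·24.2/3754 = 1.2319648 × 10^6.
Suburban: 19378²·(1 − 3652/19378)·98.53/3652 = 8.2217627 × 10^6.
Urban: 15350²·(1 − 2221/15350)·15.32/2221 = 1.3901134 × 10^6.
Sum = 1.0843841 × 10^7.
SE = √(1.0843841 × 10^7) = 3293.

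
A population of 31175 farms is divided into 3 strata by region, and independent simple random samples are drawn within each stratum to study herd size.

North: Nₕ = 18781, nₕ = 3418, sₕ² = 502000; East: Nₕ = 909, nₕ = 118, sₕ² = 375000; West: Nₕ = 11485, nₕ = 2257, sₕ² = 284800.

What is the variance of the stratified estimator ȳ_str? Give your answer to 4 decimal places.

59.7143

Var(ȳ_str) = Σₕ Wₕ²(1 − fₕ)sₕ²/nₕ with Wₕ = Nₕ/N, N = 31175.
North: Wₕ = 0.60243785; term = 0.60243785²·(1 − 0.18199244)·502000/3418 = 43.60271.
East: Wₕ = 0.02915798; term = 0.02915798²·(1 − 0.12981298)·375000/118 = 2.3511303.
West: Wₕ = 0.36840417; term = 0.36840417²·(1 − 0.19651720)·284800/2257 = 13.760496.
Sum = 59.714336.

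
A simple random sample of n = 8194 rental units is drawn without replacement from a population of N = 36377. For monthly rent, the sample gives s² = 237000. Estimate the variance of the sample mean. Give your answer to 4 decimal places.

22.4085

Under SRS without replacement, Var(ȳ) = (1 − f)·s²/n with f = n/N = 8194/36377 = 0.22525222.
Var(ȳ) = (1 − 0.22525222)·237000/8194 = 0.77474778·28.923603 = 22.408497.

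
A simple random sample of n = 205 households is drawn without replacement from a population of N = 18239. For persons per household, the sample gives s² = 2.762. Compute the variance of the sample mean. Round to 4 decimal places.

0.0133

Under SRS without replacement, Var(ȳ) = (1 − f)·s²/n with f = n/N = 205/18239 = 0.01123965.
Var(ȳ) = (1 − 0.01123965)·2.762/205 = 0.98876035·0.013473171 = 0.013321737.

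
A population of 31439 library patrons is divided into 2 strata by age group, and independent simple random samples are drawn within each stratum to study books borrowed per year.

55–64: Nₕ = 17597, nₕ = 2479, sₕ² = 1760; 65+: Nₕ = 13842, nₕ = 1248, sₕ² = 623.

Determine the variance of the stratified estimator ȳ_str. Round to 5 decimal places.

0.27913

Var(ȳ_str) = Σₕ Wₕ²(1 − fₕ)sₕ²/nₕ with Wₕ = Nₕ/N, N = 31439.
55–64: Wₕ = 0.55971882; term = 0.55971882²·(1 − 0.14087629)·1760/2479 = 0.19108723.
65+: Wₕ = 0.44028118; term = 0.44028118²·(1 − 0.09016038)·623/1248 = 0.088043753.
Sum = 0.27913098.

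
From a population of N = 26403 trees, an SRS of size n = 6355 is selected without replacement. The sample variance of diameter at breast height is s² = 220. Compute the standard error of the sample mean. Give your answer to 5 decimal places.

0.16213

Under SRS without replacement, Var(ȳ) = (1 − f)·s²/n with f = n/N = 6355/26403 = 0.24069235.
Var(ȳ) = (1 − 0.24069235)·220/6355 = 0.75930765·0.034618411 = 0.026286024.
SE(ȳ) = √(0.026286024) = 0.16213.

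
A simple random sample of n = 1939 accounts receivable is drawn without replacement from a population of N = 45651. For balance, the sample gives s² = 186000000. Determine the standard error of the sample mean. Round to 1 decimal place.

303.1

Under SRS without replacement, Var(ȳ) = (1 − f)·s²/n with f = n/N = 1939/45651 = 0.04247443.
Var(ȳ) = (1 − 0.04247443)·186000000/1939 = 0.95752557·95925.735 = 91851.344.
SE(ȳ) = √(91851.344) = 303.1.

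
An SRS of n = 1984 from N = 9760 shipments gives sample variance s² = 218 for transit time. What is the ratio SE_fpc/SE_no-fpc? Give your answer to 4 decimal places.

0.8926

f = n/N = 1984/9760 = 0.20327869.
SE_no-fpc = √(s²/n) = 0.33148006; SE_fpc = √((1−f)s²/n) = 0.29587661.
Ratio = √(1−f) = 0.89259247.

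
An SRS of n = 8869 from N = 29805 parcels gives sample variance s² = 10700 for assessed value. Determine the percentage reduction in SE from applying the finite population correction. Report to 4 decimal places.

f = n/N = 8869/29805 = 0.29756752.
SE_no-fpc = √(s²/n) = 1.0983849; SE_fpc = √((1−f)s²/n) = 0.92057007.
Ratio = √(1−f) = 0.83811245. Reduction = 100·(1 − 0.83811245) = 16.1888%.

16.1888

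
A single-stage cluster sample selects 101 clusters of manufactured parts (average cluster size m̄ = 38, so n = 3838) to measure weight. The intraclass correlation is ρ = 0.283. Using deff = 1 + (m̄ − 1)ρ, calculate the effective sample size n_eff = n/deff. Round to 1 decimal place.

deff = 1 + (38 − 1)·0.283 = 1 + 10.471 = 11.471.
n_eff = 3838 / 11.471 = 334.6.

334.6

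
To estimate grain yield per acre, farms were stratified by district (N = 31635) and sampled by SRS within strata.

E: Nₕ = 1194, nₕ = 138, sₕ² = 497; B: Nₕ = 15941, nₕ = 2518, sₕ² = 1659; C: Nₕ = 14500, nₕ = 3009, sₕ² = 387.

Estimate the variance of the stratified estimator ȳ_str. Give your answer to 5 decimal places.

0.16682

Var(ȳ_str) = Σₕ Wₕ²(1 − fₕ)sₕ²/nₕ with Wₕ = Nₕ/N, N = 31635.
E: Wₕ = 0.03774301; term = 0.03774301²·(1 − 0.11557789)·497/138 = 0.0045374293.
B: Wₕ = 0.50390390; term = 0.50390390²·(1 − 0.15795747)·1659/2518 = 0.14087053.
C: Wₕ = 0.45835309; term = 0.45835309²·(1 − 0.20751724)·387/3009 = 0.021413069.
Sum = 0.16682103.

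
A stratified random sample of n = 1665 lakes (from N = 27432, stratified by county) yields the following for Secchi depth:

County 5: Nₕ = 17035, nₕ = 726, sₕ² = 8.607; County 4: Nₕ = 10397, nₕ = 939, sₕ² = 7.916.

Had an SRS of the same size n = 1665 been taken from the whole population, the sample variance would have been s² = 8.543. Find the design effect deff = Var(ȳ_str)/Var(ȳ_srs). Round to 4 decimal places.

Var(ȳ_str) = Σ Wₕ²(1−fₕ)sₕ²/nₕ with Wₕ = Nₕ/27432:
  County 5: (17035/27432)²·(1−726/17035)·8.607/726 = 0.0043769311
  County 4: (10397/27432)²·(1−939/10397)·7.916/939 = 0.001101622
  → Var(ȳ_str) = 0.0054785531.
Var(ȳ_srs) = (1 − 1665/27432)·8.543/1665 = 0.0048195063.
deff = 0.0054785531 / 0.0048195063 = 1.1367.

1.1367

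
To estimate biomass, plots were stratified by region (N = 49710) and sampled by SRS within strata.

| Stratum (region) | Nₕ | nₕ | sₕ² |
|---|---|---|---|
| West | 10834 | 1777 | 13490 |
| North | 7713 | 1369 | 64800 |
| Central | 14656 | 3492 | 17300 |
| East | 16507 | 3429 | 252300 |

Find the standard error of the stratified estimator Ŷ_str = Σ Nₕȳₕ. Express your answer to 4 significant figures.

140600

Var(Ŷ_str) = Σₕ Nₕ²(1 − fₕ)sₕ²/nₕ.
West: 10834²·(1 − 1777/10834)·13490/1777 = 7.4489957 × 10^8.
North: 7713²·(1 − 1369/7713)·64800/1369 = 2.316104 × 10^9.
Central: 14656²·(1 − 3492/14656)·17300/3492 = 8.1060103 × 10^8.
East: 16507²·(1 − 3429/16507)·252300/3429 = 1.5883977 × 10^10.
Sum = 1.9755582 × 10^10.
SE = √(1.9755582 × 10^10) = 140600.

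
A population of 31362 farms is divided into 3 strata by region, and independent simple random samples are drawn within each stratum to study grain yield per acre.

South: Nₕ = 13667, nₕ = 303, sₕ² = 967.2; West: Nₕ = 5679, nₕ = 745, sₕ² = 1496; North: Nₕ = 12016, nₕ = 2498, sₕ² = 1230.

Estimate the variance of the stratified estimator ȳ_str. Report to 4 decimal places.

0.7072

Var(ȳ_str) = Σₕ Wₕ²(1 − fₕ)sₕ²/nₕ with Wₕ = Nₕ/N, N = 31362.
South: Wₕ = 0.43578216; term = 0.43578216²·(1 − 0.02217019)·967.2/303 = 0.59275581.
West: Wₕ = 0.18107901; term = 0.18107901²·(1 − 0.13118507)·1496/745 = 0.057205638.
North: Wₕ = 0.38313883; term = 0.38313883²·(1 − 0.20788948)·1230/2498 = 0.057254654.
Sum = 0.7072161.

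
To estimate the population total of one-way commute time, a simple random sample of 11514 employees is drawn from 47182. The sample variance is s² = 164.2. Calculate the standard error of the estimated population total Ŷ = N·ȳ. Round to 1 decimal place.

4898.9

Var(Ŷ) = N²·Var(ȳ) = N²·(1 − n/N)·s²/n.
f = 11514/47182 = 0.24403374; Var(ȳ) = 0.75596626·164.2/11514 = 0.010780759.
Var(Ŷ) = 47182² · 0.010780759 = 2.3999491 × 10^7.
SE(Ŷ) = √(2.3999491 × 10^7) = 4898.9.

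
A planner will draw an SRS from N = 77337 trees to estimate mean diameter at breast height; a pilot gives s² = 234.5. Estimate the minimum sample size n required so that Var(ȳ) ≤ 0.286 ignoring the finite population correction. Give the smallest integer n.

820

Without fpc, n₀ = s²/D = 234.5/0.286 = 819.9301.
Rounding up, n = 820.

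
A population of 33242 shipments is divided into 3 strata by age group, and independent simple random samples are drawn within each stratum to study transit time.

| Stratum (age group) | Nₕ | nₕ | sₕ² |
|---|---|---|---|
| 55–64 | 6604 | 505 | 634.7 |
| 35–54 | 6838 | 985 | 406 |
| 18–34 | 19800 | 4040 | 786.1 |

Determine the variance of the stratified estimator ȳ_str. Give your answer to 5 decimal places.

0.11569

Var(ȳ_str) = Σₕ Wₕ²(1 − fₕ)sₕ²/nₕ with Wₕ = Nₕ/N, N = 33242.
55–64: Wₕ = 0.19866434; term = 0.19866434²·(1 − 0.07646881)·634.7/505 = 0.045810869.
35–54: Wₕ = 0.20570363; term = 0.20570363²·(1 − 0.14404797)·406/985 = 0.014928739.
18–34: Wₕ = 0.59563203; term = 0.59563203²·(1 − 0.20404040)·786.1/4040 = 0.054946944.
Sum = 0.11568655.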